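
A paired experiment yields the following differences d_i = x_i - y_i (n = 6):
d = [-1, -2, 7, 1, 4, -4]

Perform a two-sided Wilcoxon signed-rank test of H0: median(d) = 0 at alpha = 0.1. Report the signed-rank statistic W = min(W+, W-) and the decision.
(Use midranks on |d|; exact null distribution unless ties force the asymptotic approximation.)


Step 1: Drop any zero differences (none here) and take |d_i|.
|d| = [1, 2, 7, 1, 4, 4]
Step 2: Midrank |d_i| (ties get averaged ranks).
ranks: |1|->1.5, |2|->3, |7|->6, |1|->1.5, |4|->4.5, |4|->4.5
Step 3: Attach original signs; sum ranks with positive sign and with negative sign.
W+ = 6 + 1.5 + 4.5 = 12
W- = 1.5 + 3 + 4.5 = 9
(Check: W+ + W- = 21 should equal n(n+1)/2 = 21.)
Step 4: Test statistic W = min(W+, W-) = 9.
Step 5: Ties in |d|, so use the tie-corrected normal approximation.
        E[W] = n(n+1)/4 = 6*7/4 = 10.5.
        Tie groups: |d|=1 (t=2), |d|=4 (t=2); sum(t^3 - t) = 12.
        Var[W] = n(n+1)(2n+1)/24 - sum(t^3-t)/48 = 546/24 - 12/48 = 22.5.
        z = (W - E[W]) / sqrt(Var[W]) = (9 - 10.5) / 4.7434 = -0.3162.
        Two-sided p = 2*Phi(z) = 0.751830.
Step 6: alpha = 0.1. fail to reject H0.

W+ = 12, W- = 9, W = min = 9, p = 0.751830, fail to reject H0.


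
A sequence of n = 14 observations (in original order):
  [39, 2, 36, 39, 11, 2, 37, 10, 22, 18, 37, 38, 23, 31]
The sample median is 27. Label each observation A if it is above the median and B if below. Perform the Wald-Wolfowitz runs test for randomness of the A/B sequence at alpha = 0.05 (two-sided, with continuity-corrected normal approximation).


Step 1: Compute median = 27; label A = above, B = below.
Labels in order: ABAABBABBBAABA  (n_A = 7, n_B = 7)
Step 2: Count runs R = 9.
Step 3: Under H0 (random ordering), E[R] = 2*n_A*n_B/(n_A+n_B) + 1 = 2*7*7/14 + 1 = 8.0000.
        Var[R] = 2*n_A*n_B*(2*n_A*n_B - n_A - n_B) / ((n_A+n_B)^2 * (n_A+n_B-1)) = 8232/2548 = 3.2308.
        SD[R] = 1.7974.
Step 4: Continuity-corrected z = (R - 0.5 - E[R]) / SD[R] = (9 - 0.5 - 8.0000) / 1.7974 = 0.2782.
Step 5: Two-sided p-value via normal approximation = 2*(1 - Phi(|z|)) = 0.780879.
Step 6: alpha = 0.05. fail to reject H0.

R = 9, z = 0.2782, p = 0.780879, fail to reject H0.


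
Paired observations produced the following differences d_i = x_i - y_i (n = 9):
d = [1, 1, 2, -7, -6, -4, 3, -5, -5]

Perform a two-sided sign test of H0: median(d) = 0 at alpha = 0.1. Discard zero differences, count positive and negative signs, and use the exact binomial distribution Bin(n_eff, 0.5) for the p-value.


Step 1: Discard zero differences. Original n = 9; n_eff = number of nonzero differences = 9.
Nonzero differences (with sign): +1, +1, +2, -7, -6, -4, +3, -5, -5
Step 2: Count signs: positive = 4, negative = 5.
Step 3: Under H0: P(positive) = 0.5, so the number of positives S ~ Bin(9, 0.5).
Step 4: Two-sided exact p-value = sum of Bin(9,0.5) probabilities at or below the observed probability = 1.000000.
Step 5: alpha = 0.1. fail to reject H0.

n_eff = 9, pos = 4, neg = 5, p = 1.000000, fail to reject H0.


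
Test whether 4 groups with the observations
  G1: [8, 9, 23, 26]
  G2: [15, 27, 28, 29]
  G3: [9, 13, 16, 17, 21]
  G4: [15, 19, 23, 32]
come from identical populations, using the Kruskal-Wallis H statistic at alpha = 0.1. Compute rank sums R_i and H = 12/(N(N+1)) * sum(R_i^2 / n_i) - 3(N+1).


Step 1: Combine all N = 17 observations and assign midranks.
sorted (value, group, rank): (8,G1,1), (9,G1,2.5), (9,G3,2.5), (13,G3,4), (15,G2,5.5), (15,G4,5.5), (16,G3,7), (17,G3,8), (19,G4,9), (21,G3,10), (23,G1,11.5), (23,G4,11.5), (26,G1,13), (27,G2,14), (28,G2,15), (29,G2,16), (32,G4,17)
Step 2: Sum ranks within each group.
R_1 = 28 (n_1 = 4)
R_2 = 50.5 (n_2 = 4)
R_3 = 31.5 (n_3 = 5)
R_4 = 43 (n_4 = 4)
Step 3: H = 12/(N(N+1)) * sum(R_i^2/n_i) - 3(N+1)
     = 12/(17*18) * (28^2/4 + 50.5^2/4 + 31.5^2/5 + 43^2/4) - 3*18
     = 0.039216 * 1494.26 - 54
     = 4.598529.
Step 4: Ties present; correction factor C = 1 - 18/(17^3 - 17) = 0.996324. Corrected H = 4.598529 / 0.996324 = 4.615498.
Step 5: Under H0, H ~ chi^2(3); p-value = 0.202217.
Step 6: alpha = 0.1. fail to reject H0.

H = 4.6155, df = 3, p = 0.202217, fail to reject H0.


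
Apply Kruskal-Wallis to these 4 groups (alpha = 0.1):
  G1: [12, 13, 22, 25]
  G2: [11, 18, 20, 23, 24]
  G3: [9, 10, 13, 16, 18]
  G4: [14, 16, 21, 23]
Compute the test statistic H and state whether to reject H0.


Step 1: Combine all N = 18 observations and assign midranks.
sorted (value, group, rank): (9,G3,1), (10,G3,2), (11,G2,3), (12,G1,4), (13,G1,5.5), (13,G3,5.5), (14,G4,7), (16,G3,8.5), (16,G4,8.5), (18,G2,10.5), (18,G3,10.5), (20,G2,12), (21,G4,13), (22,G1,14), (23,G2,15.5), (23,G4,15.5), (24,G2,17), (25,G1,18)
Step 2: Sum ranks within each group.
R_1 = 41.5 (n_1 = 4)
R_2 = 58 (n_2 = 5)
R_3 = 27.5 (n_3 = 5)
R_4 = 44 (n_4 = 4)
Step 3: H = 12/(N(N+1)) * sum(R_i^2/n_i) - 3(N+1)
     = 12/(18*19) * (41.5^2/4 + 58^2/5 + 27.5^2/5 + 44^2/4) - 3*19
     = 0.035088 * 1738.61 - 57
     = 4.003947.
Step 4: Ties present; correction factor C = 1 - 24/(18^3 - 18) = 0.995872. Corrected H = 4.003947 / 0.995872 = 4.020544.
Step 5: Under H0, H ~ chi^2(3); p-value = 0.259254.
Step 6: alpha = 0.1. fail to reject H0.

H = 4.0205, df = 3, p = 0.259254, fail to reject H0.


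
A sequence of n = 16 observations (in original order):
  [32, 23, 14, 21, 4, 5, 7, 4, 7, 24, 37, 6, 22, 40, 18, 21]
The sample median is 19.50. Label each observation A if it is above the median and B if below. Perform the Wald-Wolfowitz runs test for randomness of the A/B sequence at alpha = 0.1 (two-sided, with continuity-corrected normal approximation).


Step 1: Compute median = 19.50; label A = above, B = below.
Labels in order: AABABBBBBAABAABA  (n_A = 8, n_B = 8)
Step 2: Count runs R = 9.
Step 3: Under H0 (random ordering), E[R] = 2*n_A*n_B/(n_A+n_B) + 1 = 2*8*8/16 + 1 = 9.0000.
        Var[R] = 2*n_A*n_B*(2*n_A*n_B - n_A - n_B) / ((n_A+n_B)^2 * (n_A+n_B-1)) = 14336/3840 = 3.7333.
        SD[R] = 1.9322.
Step 4: R = E[R], so z = 0 with no continuity correction.
Step 5: Two-sided p-value via normal approximation = 2*(1 - Phi(|z|)) = 1.000000.
Step 6: alpha = 0.1. fail to reject H0.

R = 9, z = 0.0000, p = 1.000000, fail to reject H0.


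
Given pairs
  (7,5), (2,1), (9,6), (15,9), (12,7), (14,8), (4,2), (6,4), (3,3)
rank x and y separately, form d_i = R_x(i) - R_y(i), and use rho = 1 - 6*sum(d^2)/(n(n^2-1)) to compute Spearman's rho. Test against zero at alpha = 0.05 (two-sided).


Step 1: Rank x and y separately (midranks; no ties here).
rank(x): 7->5, 2->1, 9->6, 15->9, 12->7, 14->8, 4->3, 6->4, 3->2
rank(y): 5->5, 1->1, 6->6, 9->9, 7->7, 8->8, 2->2, 4->4, 3->3
Step 2: d_i = R_x(i) - R_y(i); compute d_i^2.
  (5-5)^2=0, (1-1)^2=0, (6-6)^2=0, (9-9)^2=0, (7-7)^2=0, (8-8)^2=0, (3-2)^2=1, (4-4)^2=0, (2-3)^2=1
sum(d^2) = 2.
Step 3: rho = 1 - 6*2 / (9*(9^2 - 1)) = 1 - 12/720 = 0.983333.
Step 4: Under H0, t = rho * sqrt((n-2)/(1-rho^2)) = 14.3096 ~ t(7).
Step 5: Two-sided p-value from the t-distribution with 7 df = 0.000002.
Step 6: alpha = 0.05. reject H0.

rho = 0.9833, p = 0.000002, reject H0 at alpha = 0.05.


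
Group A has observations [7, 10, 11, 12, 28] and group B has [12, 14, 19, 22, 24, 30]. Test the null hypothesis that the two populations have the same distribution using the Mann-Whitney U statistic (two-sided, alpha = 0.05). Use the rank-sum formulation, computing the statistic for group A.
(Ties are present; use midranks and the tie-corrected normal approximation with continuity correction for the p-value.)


Step 1: Combine and sort all 11 observations; assign midranks.
sorted (value, group): (7,X), (10,X), (11,X), (12,X), (12,Y), (14,Y), (19,Y), (22,Y), (24,Y), (28,X), (30,Y)
ranks: 7->1, 10->2, 11->3, 12->4.5, 12->4.5, 14->6, 19->7, 22->8, 24->9, 28->10, 30->11
Step 2: Rank sum for X: R1 = 1 + 2 + 3 + 4.5 + 10 = 20.5.
Step 3: U_X = R1 - n1(n1+1)/2 = 20.5 - 5*6/2 = 20.5 - 15 = 5.5.
       U_Y = n1*n2 - U_X = 30 - 5.5 = 24.5.
Step 4: Ties are present, so use the tie-corrected normal approximation (with continuity correction) for the p-value.
Step 5: p-value = 0.099576; compare to alpha = 0.05. fail to reject H0.

U_X = 5.5, p = 0.099576, fail to reject H0 at alpha = 0.05.


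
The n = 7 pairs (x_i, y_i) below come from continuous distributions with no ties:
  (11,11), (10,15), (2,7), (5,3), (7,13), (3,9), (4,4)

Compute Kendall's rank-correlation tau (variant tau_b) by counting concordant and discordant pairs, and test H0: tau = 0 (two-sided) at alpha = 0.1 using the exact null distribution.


Step 1: Enumerate the 21 unordered pairs (i,j) with i<j and classify each by sign(x_j-x_i) * sign(y_j-y_i).
  (1,2):dx=-1,dy=+4->D; (1,3):dx=-9,dy=-4->C; (1,4):dx=-6,dy=-8->C; (1,5):dx=-4,dy=+2->D
  (1,6):dx=-8,dy=-2->C; (1,7):dx=-7,dy=-7->C; (2,3):dx=-8,dy=-8->C; (2,4):dx=-5,dy=-12->C
  (2,5):dx=-3,dy=-2->C; (2,6):dx=-7,dy=-6->C; (2,7):dx=-6,dy=-11->C; (3,4):dx=+3,dy=-4->D
  (3,5):dx=+5,dy=+6->C; (3,6):dx=+1,dy=+2->C; (3,7):dx=+2,dy=-3->D; (4,5):dx=+2,dy=+10->C
  (4,6):dx=-2,dy=+6->D; (4,7):dx=-1,dy=+1->D; (5,6):dx=-4,dy=-4->C; (5,7):dx=-3,dy=-9->C
  (6,7):dx=+1,dy=-5->D
Step 2: C = 14, D = 7, total pairs = 21.
Step 3: tau = (C - D)/(n(n-1)/2) = (14 - 7)/21 = 0.333333.
Step 4: Exact two-sided p-value (enumerate n! = 5040 permutations of y under H0): p = 0.381349.
Step 5: alpha = 0.1. fail to reject H0.

tau_b = 0.3333 (C=14, D=7), p = 0.381349, fail to reject H0.


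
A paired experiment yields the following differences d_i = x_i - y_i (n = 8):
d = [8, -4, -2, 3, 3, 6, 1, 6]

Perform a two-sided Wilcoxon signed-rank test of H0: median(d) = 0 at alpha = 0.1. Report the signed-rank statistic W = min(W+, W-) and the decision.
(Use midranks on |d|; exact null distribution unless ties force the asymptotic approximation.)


Step 1: Drop any zero differences (none here) and take |d_i|.
|d| = [8, 4, 2, 3, 3, 6, 1, 6]
Step 2: Midrank |d_i| (ties get averaged ranks).
ranks: |8|->8, |4|->5, |2|->2, |3|->3.5, |3|->3.5, |6|->6.5, |1|->1, |6|->6.5
Step 3: Attach original signs; sum ranks with positive sign and with negative sign.
W+ = 8 + 3.5 + 3.5 + 6.5 + 1 + 6.5 = 29
W- = 5 + 2 = 7
(Check: W+ + W- = 36 should equal n(n+1)/2 = 36.)
Step 4: Test statistic W = min(W+, W-) = 7.
Step 5: Ties in |d|, so use the tie-corrected normal approximation.
        E[W] = n(n+1)/4 = 8*9/4 = 18.
        Tie groups: |d|=3 (t=2), |d|=6 (t=2); sum(t^3 - t) = 12.
        Var[W] = n(n+1)(2n+1)/24 - sum(t^3-t)/48 = 1224/24 - 12/48 = 50.75.
        z = (W - E[W]) / sqrt(Var[W]) = (7 - 18) / 7.1239 = -1.5441.
        Two-sided p = 2*Phi(z) = 0.122565.
Step 6: alpha = 0.1. fail to reject H0.

W+ = 29, W- = 7, W = min = 7, p = 0.122565, fail to reject H0.


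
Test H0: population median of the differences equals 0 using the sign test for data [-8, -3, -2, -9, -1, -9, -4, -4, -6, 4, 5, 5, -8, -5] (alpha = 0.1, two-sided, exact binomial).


Step 1: Discard zero differences. Original n = 14; n_eff = number of nonzero differences = 14.
Nonzero differences (with sign): -8, -3, -2, -9, -1, -9, -4, -4, -6, +4, +5, +5, -8, -5
Step 2: Count signs: positive = 3, negative = 11.
Step 3: Under H0: P(positive) = 0.5, so the number of positives S ~ Bin(14, 0.5).
Step 4: Two-sided exact p-value = sum of Bin(14,0.5) probabilities at or below the observed probability = 0.057373.
Step 5: alpha = 0.1. reject H0.

n_eff = 14, pos = 3, neg = 11, p = 0.057373, reject H0.


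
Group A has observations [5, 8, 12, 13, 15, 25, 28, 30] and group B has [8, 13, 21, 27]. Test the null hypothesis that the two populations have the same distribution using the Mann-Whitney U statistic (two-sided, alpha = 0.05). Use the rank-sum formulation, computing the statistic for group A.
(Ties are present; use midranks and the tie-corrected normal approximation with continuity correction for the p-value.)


Step 1: Combine and sort all 12 observations; assign midranks.
sorted (value, group): (5,X), (8,X), (8,Y), (12,X), (13,X), (13,Y), (15,X), (21,Y), (25,X), (27,Y), (28,X), (30,X)
ranks: 5->1, 8->2.5, 8->2.5, 12->4, 13->5.5, 13->5.5, 15->7, 21->8, 25->9, 27->10, 28->11, 30->12
Step 2: Rank sum for X: R1 = 1 + 2.5 + 4 + 5.5 + 7 + 9 + 11 + 12 = 52.
Step 3: U_X = R1 - n1(n1+1)/2 = 52 - 8*9/2 = 52 - 36 = 16.
       U_Y = n1*n2 - U_X = 32 - 16 = 16.
Step 4: Ties are present, so use the tie-corrected normal approximation (with continuity correction) for the p-value.
Step 5: p-value = 1.000000; compare to alpha = 0.05. fail to reject H0.

U_X = 16, p = 1.000000, fail to reject H0 at alpha = 0.05.


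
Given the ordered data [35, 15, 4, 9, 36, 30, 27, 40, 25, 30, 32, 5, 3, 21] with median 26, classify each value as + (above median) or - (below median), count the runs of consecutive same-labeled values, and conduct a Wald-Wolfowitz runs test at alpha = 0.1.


Step 1: Compute median = 26; label A = above, B = below.
Labels in order: ABBBAAAABAABBB  (n_A = 7, n_B = 7)
Step 2: Count runs R = 6.
Step 3: Under H0 (random ordering), E[R] = 2*n_A*n_B/(n_A+n_B) + 1 = 2*7*7/14 + 1 = 8.0000.
        Var[R] = 2*n_A*n_B*(2*n_A*n_B - n_A - n_B) / ((n_A+n_B)^2 * (n_A+n_B-1)) = 8232/2548 = 3.2308.
        SD[R] = 1.7974.
Step 4: Continuity-corrected z = (R + 0.5 - E[R]) / SD[R] = (6 + 0.5 - 8.0000) / 1.7974 = -0.8345.
Step 5: Two-sided p-value via normal approximation = 2*(1 - Phi(|z|)) = 0.403986.
Step 6: alpha = 0.1. fail to reject H0.

R = 6, z = -0.8345, p = 0.403986, fail to reject H0.


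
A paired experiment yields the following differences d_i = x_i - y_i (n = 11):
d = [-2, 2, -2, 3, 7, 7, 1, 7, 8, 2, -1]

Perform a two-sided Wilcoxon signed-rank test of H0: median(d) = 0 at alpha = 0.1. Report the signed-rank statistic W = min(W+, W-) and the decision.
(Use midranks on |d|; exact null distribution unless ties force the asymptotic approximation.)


Step 1: Drop any zero differences (none here) and take |d_i|.
|d| = [2, 2, 2, 3, 7, 7, 1, 7, 8, 2, 1]
Step 2: Midrank |d_i| (ties get averaged ranks).
ranks: |2|->4.5, |2|->4.5, |2|->4.5, |3|->7, |7|->9, |7|->9, |1|->1.5, |7|->9, |8|->11, |2|->4.5, |1|->1.5
Step 3: Attach original signs; sum ranks with positive sign and with negative sign.
W+ = 4.5 + 7 + 9 + 9 + 1.5 + 9 + 11 + 4.5 = 55.5
W- = 4.5 + 4.5 + 1.5 = 10.5
(Check: W+ + W- = 66 should equal n(n+1)/2 = 66.)
Step 4: Test statistic W = min(W+, W-) = 10.5.
Step 5: Ties in |d|, so use the tie-corrected normal approximation.
        E[W] = n(n+1)/4 = 11*12/4 = 33.
        Tie groups: |d|=1 (t=2), |d|=2 (t=4), |d|=7 (t=3); sum(t^3 - t) = 90.
        Var[W] = n(n+1)(2n+1)/24 - sum(t^3-t)/48 = 3036/24 - 90/48 = 124.625.
        z = (W - E[W]) / sqrt(Var[W]) = (10.5 - 33) / 11.1636 = -2.0155.
        Two-sided p = 2*Phi(z) = 0.043854.
Step 6: alpha = 0.1. reject H0.

W+ = 55.5, W- = 10.5, W = min = 10.5, p = 0.043854, reject H0.


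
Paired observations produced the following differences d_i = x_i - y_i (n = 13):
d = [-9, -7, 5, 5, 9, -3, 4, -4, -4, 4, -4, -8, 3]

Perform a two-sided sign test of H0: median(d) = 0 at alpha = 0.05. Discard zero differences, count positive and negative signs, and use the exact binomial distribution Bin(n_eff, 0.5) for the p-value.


Step 1: Discard zero differences. Original n = 13; n_eff = number of nonzero differences = 13.
Nonzero differences (with sign): -9, -7, +5, +5, +9, -3, +4, -4, -4, +4, -4, -8, +3
Step 2: Count signs: positive = 6, negative = 7.
Step 3: Under H0: P(positive) = 0.5, so the number of positives S ~ Bin(13, 0.5).
Step 4: Two-sided exact p-value = sum of Bin(13,0.5) probabilities at or below the observed probability = 1.000000.
Step 5: alpha = 0.05. fail to reject H0.

n_eff = 13, pos = 6, neg = 7, p = 1.000000, fail to reject H0.


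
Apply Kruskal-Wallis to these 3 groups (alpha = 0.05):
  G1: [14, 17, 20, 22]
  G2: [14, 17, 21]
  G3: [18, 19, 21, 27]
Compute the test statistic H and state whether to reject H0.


Step 1: Combine all N = 11 observations and assign midranks.
sorted (value, group, rank): (14,G1,1.5), (14,G2,1.5), (17,G1,3.5), (17,G2,3.5), (18,G3,5), (19,G3,6), (20,G1,7), (21,G2,8.5), (21,G3,8.5), (22,G1,10), (27,G3,11)
Step 2: Sum ranks within each group.
R_1 = 22 (n_1 = 4)
R_2 = 13.5 (n_2 = 3)
R_3 = 30.5 (n_3 = 4)
Step 3: H = 12/(N(N+1)) * sum(R_i^2/n_i) - 3(N+1)
     = 12/(11*12) * (22^2/4 + 13.5^2/3 + 30.5^2/4) - 3*12
     = 0.090909 * 414.312 - 36
     = 1.664773.
Step 4: Ties present; correction factor C = 1 - 18/(11^3 - 11) = 0.986364. Corrected H = 1.664773 / 0.986364 = 1.687788.
Step 5: Under H0, H ~ chi^2(2); p-value = 0.430033.
Step 6: alpha = 0.05. fail to reject H0.

H = 1.6878, df = 2, p = 0.430033, fail to reject H0.


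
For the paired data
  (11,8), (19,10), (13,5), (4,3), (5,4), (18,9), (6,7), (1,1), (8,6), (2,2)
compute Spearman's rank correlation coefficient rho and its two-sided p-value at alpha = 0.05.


Step 1: Rank x and y separately (midranks; no ties here).
rank(x): 11->7, 19->10, 13->8, 4->3, 5->4, 18->9, 6->5, 1->1, 8->6, 2->2
rank(y): 8->8, 10->10, 5->5, 3->3, 4->4, 9->9, 7->7, 1->1, 6->6, 2->2
Step 2: d_i = R_x(i) - R_y(i); compute d_i^2.
  (7-8)^2=1, (10-10)^2=0, (8-5)^2=9, (3-3)^2=0, (4-4)^2=0, (9-9)^2=0, (5-7)^2=4, (1-1)^2=0, (6-6)^2=0, (2-2)^2=0
sum(d^2) = 14.
Step 3: rho = 1 - 6*14 / (10*(10^2 - 1)) = 1 - 84/990 = 0.915152.
Step 4: Under H0, t = rho * sqrt((n-2)/(1-rho^2)) = 6.4212 ~ t(8).
Step 5: Two-sided p-value from the t-distribution with 8 df = 0.000204.
Step 6: alpha = 0.05. reject H0.

rho = 0.9152, p = 0.000204, reject H0 at alpha = 0.05.


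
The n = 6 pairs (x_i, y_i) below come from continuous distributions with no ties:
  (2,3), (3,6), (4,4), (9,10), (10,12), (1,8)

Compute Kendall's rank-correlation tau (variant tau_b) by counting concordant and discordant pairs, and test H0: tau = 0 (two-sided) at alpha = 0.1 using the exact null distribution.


Step 1: Enumerate the 15 unordered pairs (i,j) with i<j and classify each by sign(x_j-x_i) * sign(y_j-y_i).
  (1,2):dx=+1,dy=+3->C; (1,3):dx=+2,dy=+1->C; (1,4):dx=+7,dy=+7->C; (1,5):dx=+8,dy=+9->C
  (1,6):dx=-1,dy=+5->D; (2,3):dx=+1,dy=-2->D; (2,4):dx=+6,dy=+4->C; (2,5):dx=+7,dy=+6->C
  (2,6):dx=-2,dy=+2->D; (3,4):dx=+5,dy=+6->C; (3,5):dx=+6,dy=+8->C; (3,6):dx=-3,dy=+4->D
  (4,5):dx=+1,dy=+2->C; (4,6):dx=-8,dy=-2->C; (5,6):dx=-9,dy=-4->C
Step 2: C = 11, D = 4, total pairs = 15.
Step 3: tau = (C - D)/(n(n-1)/2) = (11 - 4)/15 = 0.466667.
Step 4: Exact two-sided p-value (enumerate n! = 720 permutations of y under H0): p = 0.272222.
Step 5: alpha = 0.1. fail to reject H0.

tau_b = 0.4667 (C=11, D=4), p = 0.272222, fail to reject H0.


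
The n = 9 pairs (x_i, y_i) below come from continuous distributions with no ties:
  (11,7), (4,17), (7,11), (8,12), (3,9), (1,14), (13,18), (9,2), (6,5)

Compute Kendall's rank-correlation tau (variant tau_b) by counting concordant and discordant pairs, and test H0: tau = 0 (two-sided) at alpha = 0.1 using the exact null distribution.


Step 1: Enumerate the 36 unordered pairs (i,j) with i<j and classify each by sign(x_j-x_i) * sign(y_j-y_i).
  (1,2):dx=-7,dy=+10->D; (1,3):dx=-4,dy=+4->D; (1,4):dx=-3,dy=+5->D; (1,5):dx=-8,dy=+2->D
  (1,6):dx=-10,dy=+7->D; (1,7):dx=+2,dy=+11->C; (1,8):dx=-2,dy=-5->C; (1,9):dx=-5,dy=-2->C
  (2,3):dx=+3,dy=-6->D; (2,4):dx=+4,dy=-5->D; (2,5):dx=-1,dy=-8->C; (2,6):dx=-3,dy=-3->C
  (2,7):dx=+9,dy=+1->C; (2,8):dx=+5,dy=-15->D; (2,9):dx=+2,dy=-12->D; (3,4):dx=+1,dy=+1->C
  (3,5):dx=-4,dy=-2->C; (3,6):dx=-6,dy=+3->D; (3,7):dx=+6,dy=+7->C; (3,8):dx=+2,dy=-9->D
  (3,9):dx=-1,dy=-6->C; (4,5):dx=-5,dy=-3->C; (4,6):dx=-7,dy=+2->D; (4,7):dx=+5,dy=+6->C
  (4,8):dx=+1,dy=-10->D; (4,9):dx=-2,dy=-7->C; (5,6):dx=-2,dy=+5->D; (5,7):dx=+10,dy=+9->C
  (5,8):dx=+6,dy=-7->D; (5,9):dx=+3,dy=-4->D; (6,7):dx=+12,dy=+4->C; (6,8):dx=+8,dy=-12->D
  (6,9):dx=+5,dy=-9->D; (7,8):dx=-4,dy=-16->C; (7,9):dx=-7,dy=-13->C; (8,9):dx=-3,dy=+3->D
Step 2: C = 17, D = 19, total pairs = 36.
Step 3: tau = (C - D)/(n(n-1)/2) = (17 - 19)/36 = -0.055556.
Step 4: Exact two-sided p-value (enumerate n! = 362880 permutations of y under H0): p = 0.919455.
Step 5: alpha = 0.1. fail to reject H0.

tau_b = -0.0556 (C=17, D=19), p = 0.919455, fail to reject H0.


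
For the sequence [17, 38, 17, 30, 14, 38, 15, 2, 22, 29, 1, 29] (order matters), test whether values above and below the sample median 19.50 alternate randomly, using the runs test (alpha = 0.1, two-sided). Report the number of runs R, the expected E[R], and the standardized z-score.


Step 1: Compute median = 19.50; label A = above, B = below.
Labels in order: BABABABBAABA  (n_A = 6, n_B = 6)
Step 2: Count runs R = 10.
Step 3: Under H0 (random ordering), E[R] = 2*n_A*n_B/(n_A+n_B) + 1 = 2*6*6/12 + 1 = 7.0000.
        Var[R] = 2*n_A*n_B*(2*n_A*n_B - n_A - n_B) / ((n_A+n_B)^2 * (n_A+n_B-1)) = 4320/1584 = 2.7273.
        SD[R] = 1.6514.
Step 4: Continuity-corrected z = (R - 0.5 - E[R]) / SD[R] = (10 - 0.5 - 7.0000) / 1.6514 = 1.5138.
Step 5: Two-sided p-value via normal approximation = 2*(1 - Phi(|z|)) = 0.130070.
Step 6: alpha = 0.1. fail to reject H0.

R = 10, z = 1.5138, p = 0.130070, fail to reject H0.


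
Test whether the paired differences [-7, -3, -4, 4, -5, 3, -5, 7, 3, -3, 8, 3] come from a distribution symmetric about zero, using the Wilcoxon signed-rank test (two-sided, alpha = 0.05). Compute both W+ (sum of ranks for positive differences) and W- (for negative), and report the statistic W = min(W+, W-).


Step 1: Drop any zero differences (none here) and take |d_i|.
|d| = [7, 3, 4, 4, 5, 3, 5, 7, 3, 3, 8, 3]
Step 2: Midrank |d_i| (ties get averaged ranks).
ranks: |7|->10.5, |3|->3, |4|->6.5, |4|->6.5, |5|->8.5, |3|->3, |5|->8.5, |7|->10.5, |3|->3, |3|->3, |8|->12, |3|->3
Step 3: Attach original signs; sum ranks with positive sign and with negative sign.
W+ = 6.5 + 3 + 10.5 + 3 + 12 + 3 = 38
W- = 10.5 + 3 + 6.5 + 8.5 + 8.5 + 3 = 40
(Check: W+ + W- = 78 should equal n(n+1)/2 = 78.)
Step 4: Test statistic W = min(W+, W-) = 38.
Step 5: Ties in |d|, so use the tie-corrected normal approximation.
        E[W] = n(n+1)/4 = 12*13/4 = 39.
        Tie groups: |d|=3 (t=5), |d|=4 (t=2), |d|=5 (t=2), |d|=7 (t=2); sum(t^3 - t) = 138.
        Var[W] = n(n+1)(2n+1)/24 - sum(t^3-t)/48 = 3900/24 - 138/48 = 159.625.
        z = (W - E[W]) / sqrt(Var[W]) = (38 - 39) / 12.6343 = -0.0791.
        Two-sided p = 2*Phi(z) = 0.936914.
Step 6: alpha = 0.05. fail to reject H0.

W+ = 38, W- = 40, W = min = 38, p = 0.936914, fail to reject H0.


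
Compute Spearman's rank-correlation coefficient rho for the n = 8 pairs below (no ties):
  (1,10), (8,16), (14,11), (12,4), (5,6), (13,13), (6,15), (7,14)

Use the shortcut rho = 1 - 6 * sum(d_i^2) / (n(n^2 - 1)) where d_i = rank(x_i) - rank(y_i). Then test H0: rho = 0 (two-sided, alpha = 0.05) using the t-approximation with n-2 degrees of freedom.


Step 1: Rank x and y separately (midranks; no ties here).
rank(x): 1->1, 8->5, 14->8, 12->6, 5->2, 13->7, 6->3, 7->4
rank(y): 10->3, 16->8, 11->4, 4->1, 6->2, 13->5, 15->7, 14->6
Step 2: d_i = R_x(i) - R_y(i); compute d_i^2.
  (1-3)^2=4, (5-8)^2=9, (8-4)^2=16, (6-1)^2=25, (2-2)^2=0, (7-5)^2=4, (3-7)^2=16, (4-6)^2=4
sum(d^2) = 78.
Step 3: rho = 1 - 6*78 / (8*(8^2 - 1)) = 1 - 468/504 = 0.071429.
Step 4: Under H0, t = rho * sqrt((n-2)/(1-rho^2)) = 0.1754 ~ t(6).
Step 5: Two-sided p-value from the t-distribution with 6 df = 0.866526.
Step 6: alpha = 0.05. fail to reject H0.

rho = 0.0714, p = 0.866526, fail to reject H0 at alpha = 0.05.


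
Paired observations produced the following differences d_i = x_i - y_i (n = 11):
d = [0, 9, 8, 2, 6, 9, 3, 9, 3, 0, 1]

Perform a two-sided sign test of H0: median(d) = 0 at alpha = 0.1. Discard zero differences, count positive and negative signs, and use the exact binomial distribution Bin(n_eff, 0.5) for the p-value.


Step 1: Discard zero differences. Original n = 11; n_eff = number of nonzero differences = 9.
Nonzero differences (with sign): +9, +8, +2, +6, +9, +3, +9, +3, +1
Step 2: Count signs: positive = 9, negative = 0.
Step 3: Under H0: P(positive) = 0.5, so the number of positives S ~ Bin(9, 0.5).
Step 4: Two-sided exact p-value = sum of Bin(9,0.5) probabilities at or below the observed probability = 0.003906.
Step 5: alpha = 0.1. reject H0.

n_eff = 9, pos = 9, neg = 0, p = 0.003906, reject H0.


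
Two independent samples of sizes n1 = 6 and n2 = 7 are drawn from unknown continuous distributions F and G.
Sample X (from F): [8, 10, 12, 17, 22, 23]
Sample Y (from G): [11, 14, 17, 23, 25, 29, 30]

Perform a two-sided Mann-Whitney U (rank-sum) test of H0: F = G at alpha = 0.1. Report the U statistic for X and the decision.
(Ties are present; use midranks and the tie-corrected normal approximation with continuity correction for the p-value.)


Step 1: Combine and sort all 13 observations; assign midranks.
sorted (value, group): (8,X), (10,X), (11,Y), (12,X), (14,Y), (17,X), (17,Y), (22,X), (23,X), (23,Y), (25,Y), (29,Y), (30,Y)
ranks: 8->1, 10->2, 11->3, 12->4, 14->5, 17->6.5, 17->6.5, 22->8, 23->9.5, 23->9.5, 25->11, 29->12, 30->13
Step 2: Rank sum for X: R1 = 1 + 2 + 4 + 6.5 + 8 + 9.5 = 31.
Step 3: U_X = R1 - n1(n1+1)/2 = 31 - 6*7/2 = 31 - 21 = 10.
       U_Y = n1*n2 - U_X = 42 - 10 = 32.
Step 4: Ties are present, so use the tie-corrected normal approximation (with continuity correction) for the p-value.
Step 5: p-value = 0.132546; compare to alpha = 0.1. fail to reject H0.

U_X = 10, p = 0.132546, fail to reject H0 at alpha = 0.1.


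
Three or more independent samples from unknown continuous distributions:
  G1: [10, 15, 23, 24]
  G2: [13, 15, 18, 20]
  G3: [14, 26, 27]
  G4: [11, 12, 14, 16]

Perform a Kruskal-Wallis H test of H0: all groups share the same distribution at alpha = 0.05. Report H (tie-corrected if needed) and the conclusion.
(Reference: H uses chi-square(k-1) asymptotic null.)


Step 1: Combine all N = 15 observations and assign midranks.
sorted (value, group, rank): (10,G1,1), (11,G4,2), (12,G4,3), (13,G2,4), (14,G3,5.5), (14,G4,5.5), (15,G1,7.5), (15,G2,7.5), (16,G4,9), (18,G2,10), (20,G2,11), (23,G1,12), (24,G1,13), (26,G3,14), (27,G3,15)
Step 2: Sum ranks within each group.
R_1 = 33.5 (n_1 = 4)
R_2 = 32.5 (n_2 = 4)
R_3 = 34.5 (n_3 = 3)
R_4 = 19.5 (n_4 = 4)
Step 3: H = 12/(N(N+1)) * sum(R_i^2/n_i) - 3(N+1)
     = 12/(15*16) * (33.5^2/4 + 32.5^2/4 + 34.5^2/3 + 19.5^2/4) - 3*16
     = 0.050000 * 1036.44 - 48
     = 3.821875.
Step 4: Ties present; correction factor C = 1 - 12/(15^3 - 15) = 0.996429. Corrected H = 3.821875 / 0.996429 = 3.835573.
Step 5: Under H0, H ~ chi^2(3); p-value = 0.279775.
Step 6: alpha = 0.05. fail to reject H0.

H = 3.8356, df = 3, p = 0.279775, fail to reject H0.


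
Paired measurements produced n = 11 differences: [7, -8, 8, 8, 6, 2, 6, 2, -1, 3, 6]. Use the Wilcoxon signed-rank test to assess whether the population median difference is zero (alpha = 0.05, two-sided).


Step 1: Drop any zero differences (none here) and take |d_i|.
|d| = [7, 8, 8, 8, 6, 2, 6, 2, 1, 3, 6]
Step 2: Midrank |d_i| (ties get averaged ranks).
ranks: |7|->8, |8|->10, |8|->10, |8|->10, |6|->6, |2|->2.5, |6|->6, |2|->2.5, |1|->1, |3|->4, |6|->6
Step 3: Attach original signs; sum ranks with positive sign and with negative sign.
W+ = 8 + 10 + 10 + 6 + 2.5 + 6 + 2.5 + 4 + 6 = 55
W- = 10 + 1 = 11
(Check: W+ + W- = 66 should equal n(n+1)/2 = 66.)
Step 4: Test statistic W = min(W+, W-) = 11.
Step 5: Ties in |d|, so use the tie-corrected normal approximation.
        E[W] = n(n+1)/4 = 11*12/4 = 33.
        Tie groups: |d|=2 (t=2), |d|=6 (t=3), |d|=8 (t=3); sum(t^3 - t) = 54.
        Var[W] = n(n+1)(2n+1)/24 - sum(t^3-t)/48 = 3036/24 - 54/48 = 125.375.
        z = (W - E[W]) / sqrt(Var[W]) = (11 - 33) / 11.1971 = -1.9648.
        Two-sided p = 2*Phi(z) = 0.049438.
Step 6: alpha = 0.05. reject H0.

W+ = 55, W- = 11, W = min = 11, p = 0.049438, reject H0.


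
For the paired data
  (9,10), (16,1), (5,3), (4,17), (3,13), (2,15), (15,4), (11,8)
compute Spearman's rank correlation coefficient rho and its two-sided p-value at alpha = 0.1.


Step 1: Rank x and y separately (midranks; no ties here).
rank(x): 9->5, 16->8, 5->4, 4->3, 3->2, 2->1, 15->7, 11->6
rank(y): 10->5, 1->1, 3->2, 17->8, 13->6, 15->7, 4->3, 8->4
Step 2: d_i = R_x(i) - R_y(i); compute d_i^2.
  (5-5)^2=0, (8-1)^2=49, (4-2)^2=4, (3-8)^2=25, (2-6)^2=16, (1-7)^2=36, (7-3)^2=16, (6-4)^2=4
sum(d^2) = 150.
Step 3: rho = 1 - 6*150 / (8*(8^2 - 1)) = 1 - 900/504 = -0.785714.
Step 4: Under H0, t = rho * sqrt((n-2)/(1-rho^2)) = -3.1113 ~ t(6).
Step 5: Two-sided p-value from the t-distribution with 6 df = 0.020815.
Step 6: alpha = 0.1. reject H0.

rho = -0.7857, p = 0.020815, reject H0 at alpha = 0.1.


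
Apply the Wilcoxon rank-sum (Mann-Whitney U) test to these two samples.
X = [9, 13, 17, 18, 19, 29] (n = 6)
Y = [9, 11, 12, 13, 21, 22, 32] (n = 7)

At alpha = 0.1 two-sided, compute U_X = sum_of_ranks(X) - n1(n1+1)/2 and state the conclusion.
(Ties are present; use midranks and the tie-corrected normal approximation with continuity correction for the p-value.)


Step 1: Combine and sort all 13 observations; assign midranks.
sorted (value, group): (9,X), (9,Y), (11,Y), (12,Y), (13,X), (13,Y), (17,X), (18,X), (19,X), (21,Y), (22,Y), (29,X), (32,Y)
ranks: 9->1.5, 9->1.5, 11->3, 12->4, 13->5.5, 13->5.5, 17->7, 18->8, 19->9, 21->10, 22->11, 29->12, 32->13
Step 2: Rank sum for X: R1 = 1.5 + 5.5 + 7 + 8 + 9 + 12 = 43.
Step 3: U_X = R1 - n1(n1+1)/2 = 43 - 6*7/2 = 43 - 21 = 22.
       U_Y = n1*n2 - U_X = 42 - 22 = 20.
Step 4: Ties are present, so use the tie-corrected normal approximation (with continuity correction) for the p-value.
Step 5: p-value = 0.942900; compare to alpha = 0.1. fail to reject H0.

U_X = 22, p = 0.942900, fail to reject H0 at alpha = 0.1.


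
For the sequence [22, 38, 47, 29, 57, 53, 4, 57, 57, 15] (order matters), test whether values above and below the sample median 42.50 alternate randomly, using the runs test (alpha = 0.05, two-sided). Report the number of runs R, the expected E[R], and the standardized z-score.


Step 1: Compute median = 42.50; label A = above, B = below.
Labels in order: BBABAABAAB  (n_A = 5, n_B = 5)
Step 2: Count runs R = 7.
Step 3: Under H0 (random ordering), E[R] = 2*n_A*n_B/(n_A+n_B) + 1 = 2*5*5/10 + 1 = 6.0000.
        Var[R] = 2*n_A*n_B*(2*n_A*n_B - n_A - n_B) / ((n_A+n_B)^2 * (n_A+n_B-1)) = 2000/900 = 2.2222.
        SD[R] = 1.4907.
Step 4: Continuity-corrected z = (R - 0.5 - E[R]) / SD[R] = (7 - 0.5 - 6.0000) / 1.4907 = 0.3354.
Step 5: Two-sided p-value via normal approximation = 2*(1 - Phi(|z|)) = 0.737316.
Step 6: alpha = 0.05. fail to reject H0.

R = 7, z = 0.3354, p = 0.737316, fail to reject H0.


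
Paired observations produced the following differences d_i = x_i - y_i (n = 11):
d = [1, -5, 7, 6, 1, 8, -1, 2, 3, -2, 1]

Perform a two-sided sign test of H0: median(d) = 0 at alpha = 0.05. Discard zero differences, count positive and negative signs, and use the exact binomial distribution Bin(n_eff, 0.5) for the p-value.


Step 1: Discard zero differences. Original n = 11; n_eff = number of nonzero differences = 11.
Nonzero differences (with sign): +1, -5, +7, +6, +1, +8, -1, +2, +3, -2, +1
Step 2: Count signs: positive = 8, negative = 3.
Step 3: Under H0: P(positive) = 0.5, so the number of positives S ~ Bin(11, 0.5).
Step 4: Two-sided exact p-value = sum of Bin(11,0.5) probabilities at or below the observed probability = 0.226562.
Step 5: alpha = 0.05. fail to reject H0.

n_eff = 11, pos = 8, neg = 3, p = 0.226562, fail to reject H0.


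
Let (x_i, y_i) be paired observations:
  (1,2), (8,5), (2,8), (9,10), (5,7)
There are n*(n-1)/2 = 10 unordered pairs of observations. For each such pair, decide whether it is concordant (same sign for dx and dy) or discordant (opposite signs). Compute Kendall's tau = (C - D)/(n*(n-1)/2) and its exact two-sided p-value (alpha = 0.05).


Step 1: Enumerate the 10 unordered pairs (i,j) with i<j and classify each by sign(x_j-x_i) * sign(y_j-y_i).
  (1,2):dx=+7,dy=+3->C; (1,3):dx=+1,dy=+6->C; (1,4):dx=+8,dy=+8->C; (1,5):dx=+4,dy=+5->C
  (2,3):dx=-6,dy=+3->D; (2,4):dx=+1,dy=+5->C; (2,5):dx=-3,dy=+2->D; (3,4):dx=+7,dy=+2->C
  (3,5):dx=+3,dy=-1->D; (4,5):dx=-4,dy=-3->C
Step 2: C = 7, D = 3, total pairs = 10.
Step 3: tau = (C - D)/(n(n-1)/2) = (7 - 3)/10 = 0.400000.
Step 4: Exact two-sided p-value (enumerate n! = 120 permutations of y under H0): p = 0.483333.
Step 5: alpha = 0.05. fail to reject H0.

tau_b = 0.4000 (C=7, D=3), p = 0.483333, fail to reject H0.


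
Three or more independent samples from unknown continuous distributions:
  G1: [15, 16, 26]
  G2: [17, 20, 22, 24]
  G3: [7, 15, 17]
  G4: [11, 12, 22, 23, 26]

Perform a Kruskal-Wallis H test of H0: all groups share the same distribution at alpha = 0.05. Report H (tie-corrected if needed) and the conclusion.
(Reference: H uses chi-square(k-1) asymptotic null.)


Step 1: Combine all N = 15 observations and assign midranks.
sorted (value, group, rank): (7,G3,1), (11,G4,2), (12,G4,3), (15,G1,4.5), (15,G3,4.5), (16,G1,6), (17,G2,7.5), (17,G3,7.5), (20,G2,9), (22,G2,10.5), (22,G4,10.5), (23,G4,12), (24,G2,13), (26,G1,14.5), (26,G4,14.5)
Step 2: Sum ranks within each group.
R_1 = 25 (n_1 = 3)
R_2 = 40 (n_2 = 4)
R_3 = 13 (n_3 = 3)
R_4 = 42 (n_4 = 5)
Step 3: H = 12/(N(N+1)) * sum(R_i^2/n_i) - 3(N+1)
     = 12/(15*16) * (25^2/3 + 40^2/4 + 13^2/3 + 42^2/5) - 3*16
     = 0.050000 * 1017.47 - 48
     = 2.873333.
Step 4: Ties present; correction factor C = 1 - 24/(15^3 - 15) = 0.992857. Corrected H = 2.873333 / 0.992857 = 2.894005.
Step 5: Under H0, H ~ chi^2(3); p-value = 0.408258.
Step 6: alpha = 0.05. fail to reject H0.

H = 2.8940, df = 3, p = 0.408258, fail to reject H0.


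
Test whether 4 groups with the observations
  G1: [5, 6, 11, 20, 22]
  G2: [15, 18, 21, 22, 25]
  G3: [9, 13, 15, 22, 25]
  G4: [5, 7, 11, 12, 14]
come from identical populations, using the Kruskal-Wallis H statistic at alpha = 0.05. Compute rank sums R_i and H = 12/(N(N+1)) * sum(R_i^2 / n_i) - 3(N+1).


Step 1: Combine all N = 20 observations and assign midranks.
sorted (value, group, rank): (5,G1,1.5), (5,G4,1.5), (6,G1,3), (7,G4,4), (9,G3,5), (11,G1,6.5), (11,G4,6.5), (12,G4,8), (13,G3,9), (14,G4,10), (15,G2,11.5), (15,G3,11.5), (18,G2,13), (20,G1,14), (21,G2,15), (22,G1,17), (22,G2,17), (22,G3,17), (25,G2,19.5), (25,G3,19.5)
Step 2: Sum ranks within each group.
R_1 = 42 (n_1 = 5)
R_2 = 76 (n_2 = 5)
R_3 = 62 (n_3 = 5)
R_4 = 30 (n_4 = 5)
Step 3: H = 12/(N(N+1)) * sum(R_i^2/n_i) - 3(N+1)
     = 12/(20*21) * (42^2/5 + 76^2/5 + 62^2/5 + 30^2/5) - 3*21
     = 0.028571 * 2456.8 - 63
     = 7.194286.
Step 4: Ties present; correction factor C = 1 - 48/(20^3 - 20) = 0.993985. Corrected H = 7.194286 / 0.993985 = 7.237821.
Step 5: Under H0, H ~ chi^2(3); p-value = 0.064692.
Step 6: alpha = 0.05. fail to reject H0.

H = 7.2378, df = 3, p = 0.064692, fail to reject H0.


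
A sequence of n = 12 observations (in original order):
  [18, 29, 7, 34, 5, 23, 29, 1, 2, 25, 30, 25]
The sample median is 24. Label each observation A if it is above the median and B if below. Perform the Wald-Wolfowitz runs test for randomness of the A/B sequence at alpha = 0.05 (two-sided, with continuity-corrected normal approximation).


Step 1: Compute median = 24; label A = above, B = below.
Labels in order: BABABBABBAAA  (n_A = 6, n_B = 6)
Step 2: Count runs R = 8.
Step 3: Under H0 (random ordering), E[R] = 2*n_A*n_B/(n_A+n_B) + 1 = 2*6*6/12 + 1 = 7.0000.
        Var[R] = 2*n_A*n_B*(2*n_A*n_B - n_A - n_B) / ((n_A+n_B)^2 * (n_A+n_B-1)) = 4320/1584 = 2.7273.
        SD[R] = 1.6514.
Step 4: Continuity-corrected z = (R - 0.5 - E[R]) / SD[R] = (8 - 0.5 - 7.0000) / 1.6514 = 0.3028.
Step 5: Two-sided p-value via normal approximation = 2*(1 - Phi(|z|)) = 0.762069.
Step 6: alpha = 0.05. fail to reject H0.

R = 8, z = 0.3028, p = 0.762069, fail to reject H0.


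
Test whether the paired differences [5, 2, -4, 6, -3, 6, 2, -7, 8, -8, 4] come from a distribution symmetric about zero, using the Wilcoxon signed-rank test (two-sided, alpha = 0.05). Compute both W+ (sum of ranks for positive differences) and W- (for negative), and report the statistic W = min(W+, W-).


Step 1: Drop any zero differences (none here) and take |d_i|.
|d| = [5, 2, 4, 6, 3, 6, 2, 7, 8, 8, 4]
Step 2: Midrank |d_i| (ties get averaged ranks).
ranks: |5|->6, |2|->1.5, |4|->4.5, |6|->7.5, |3|->3, |6|->7.5, |2|->1.5, |7|->9, |8|->10.5, |8|->10.5, |4|->4.5
Step 3: Attach original signs; sum ranks with positive sign and with negative sign.
W+ = 6 + 1.5 + 7.5 + 7.5 + 1.5 + 10.5 + 4.5 = 39
W- = 4.5 + 3 + 9 + 10.5 = 27
(Check: W+ + W- = 66 should equal n(n+1)/2 = 66.)
Step 4: Test statistic W = min(W+, W-) = 27.
Step 5: Ties in |d|, so use the tie-corrected normal approximation.
        E[W] = n(n+1)/4 = 11*12/4 = 33.
        Tie groups: |d|=2 (t=2), |d|=4 (t=2), |d|=6 (t=2), |d|=8 (t=2); sum(t^3 - t) = 24.
        Var[W] = n(n+1)(2n+1)/24 - sum(t^3-t)/48 = 3036/24 - 24/48 = 126.
        z = (W - E[W]) / sqrt(Var[W]) = (27 - 33) / 11.2250 = -0.5345.
        Two-sided p = 2*Phi(z) = 0.592980.
Step 6: alpha = 0.05. fail to reject H0.

W+ = 39, W- = 27, W = min = 27, p = 0.592980, fail to reject H0.


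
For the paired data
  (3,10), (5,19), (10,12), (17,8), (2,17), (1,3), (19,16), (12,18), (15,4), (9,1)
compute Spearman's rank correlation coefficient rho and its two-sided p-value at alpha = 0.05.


Step 1: Rank x and y separately (midranks; no ties here).
rank(x): 3->3, 5->4, 10->6, 17->9, 2->2, 1->1, 19->10, 12->7, 15->8, 9->5
rank(y): 10->5, 19->10, 12->6, 8->4, 17->8, 3->2, 16->7, 18->9, 4->3, 1->1
Step 2: d_i = R_x(i) - R_y(i); compute d_i^2.
  (3-5)^2=4, (4-10)^2=36, (6-6)^2=0, (9-4)^2=25, (2-8)^2=36, (1-2)^2=1, (10-7)^2=9, (7-9)^2=4, (8-3)^2=25, (5-1)^2=16
sum(d^2) = 156.
Step 3: rho = 1 - 6*156 / (10*(10^2 - 1)) = 1 - 936/990 = 0.054545.
Step 4: Under H0, t = rho * sqrt((n-2)/(1-rho^2)) = 0.1545 ~ t(8).
Step 5: Two-sided p-value from the t-distribution with 8 df = 0.881036.
Step 6: alpha = 0.05. fail to reject H0.

rho = 0.0545, p = 0.881036, fail to reject H0 at alpha = 0.05.


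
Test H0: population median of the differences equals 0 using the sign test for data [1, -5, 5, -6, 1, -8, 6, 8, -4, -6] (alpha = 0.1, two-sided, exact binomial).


Step 1: Discard zero differences. Original n = 10; n_eff = number of nonzero differences = 10.
Nonzero differences (with sign): +1, -5, +5, -6, +1, -8, +6, +8, -4, -6
Step 2: Count signs: positive = 5, negative = 5.
Step 3: Under H0: P(positive) = 0.5, so the number of positives S ~ Bin(10, 0.5).
Step 4: Two-sided exact p-value = sum of Bin(10,0.5) probabilities at or below the observed probability = 1.000000.
Step 5: alpha = 0.1. fail to reject H0.

n_eff = 10, pos = 5, neg = 5, p = 1.000000, fail to reject H0.


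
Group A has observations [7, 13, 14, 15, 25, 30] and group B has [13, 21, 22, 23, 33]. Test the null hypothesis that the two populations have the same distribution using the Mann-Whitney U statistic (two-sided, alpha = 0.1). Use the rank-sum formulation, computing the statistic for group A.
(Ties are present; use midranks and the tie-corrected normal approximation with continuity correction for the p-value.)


Step 1: Combine and sort all 11 observations; assign midranks.
sorted (value, group): (7,X), (13,X), (13,Y), (14,X), (15,X), (21,Y), (22,Y), (23,Y), (25,X), (30,X), (33,Y)
ranks: 7->1, 13->2.5, 13->2.5, 14->4, 15->5, 21->6, 22->7, 23->8, 25->9, 30->10, 33->11
Step 2: Rank sum for X: R1 = 1 + 2.5 + 4 + 5 + 9 + 10 = 31.5.
Step 3: U_X = R1 - n1(n1+1)/2 = 31.5 - 6*7/2 = 31.5 - 21 = 10.5.
       U_Y = n1*n2 - U_X = 30 - 10.5 = 19.5.
Step 4: Ties are present, so use the tie-corrected normal approximation (with continuity correction) for the p-value.
Step 5: p-value = 0.464192; compare to alpha = 0.1. fail to reject H0.

U_X = 10.5, p = 0.464192, fail to reject H0 at alpha = 0.1.


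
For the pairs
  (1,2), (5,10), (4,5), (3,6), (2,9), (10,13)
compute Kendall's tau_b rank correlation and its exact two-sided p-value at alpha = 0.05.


Step 1: Enumerate the 15 unordered pairs (i,j) with i<j and classify each by sign(x_j-x_i) * sign(y_j-y_i).
  (1,2):dx=+4,dy=+8->C; (1,3):dx=+3,dy=+3->C; (1,4):dx=+2,dy=+4->C; (1,5):dx=+1,dy=+7->C
  (1,6):dx=+9,dy=+11->C; (2,3):dx=-1,dy=-5->C; (2,4):dx=-2,dy=-4->C; (2,5):dx=-3,dy=-1->C
  (2,6):dx=+5,dy=+3->C; (3,4):dx=-1,dy=+1->D; (3,5):dx=-2,dy=+4->D; (3,6):dx=+6,dy=+8->C
  (4,5):dx=-1,dy=+3->D; (4,6):dx=+7,dy=+7->C; (5,6):dx=+8,dy=+4->C
Step 2: C = 12, D = 3, total pairs = 15.
Step 3: tau = (C - D)/(n(n-1)/2) = (12 - 3)/15 = 0.600000.
Step 4: Exact two-sided p-value (enumerate n! = 720 permutations of y under H0): p = 0.136111.
Step 5: alpha = 0.05. fail to reject H0.

tau_b = 0.6000 (C=12, D=3), p = 0.136111, fail to reject H0.
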